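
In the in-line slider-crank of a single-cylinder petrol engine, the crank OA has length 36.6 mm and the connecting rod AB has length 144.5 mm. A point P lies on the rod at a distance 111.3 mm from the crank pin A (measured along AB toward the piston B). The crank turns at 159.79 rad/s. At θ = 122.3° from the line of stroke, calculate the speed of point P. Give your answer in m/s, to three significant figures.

4.47

ω = 159.8 rad/s.  Crank-pin speed |V_A| = rω = 5.8483 m/s, perpendicular to OA.
Rod angle: sinφ = −(r/L) sinθ ⇒ φ = -12.362°; ω_rod = −rω cosθ/√(L²−r²sin²θ) = +22.14 rad/s.
V_P = V_A + ω_rod × AP, with AP = 0.1113 m along the rod.
Components: V_Px = −rω sinθ − a·ω_rod·sinφ = -4.4158 m/s;  V_Py = rω cosθ + a·ω_rod·cosφ = -0.71801 m/s.
|V_P| = √(V_Px² + V_Py²) = 4.4738 m/s.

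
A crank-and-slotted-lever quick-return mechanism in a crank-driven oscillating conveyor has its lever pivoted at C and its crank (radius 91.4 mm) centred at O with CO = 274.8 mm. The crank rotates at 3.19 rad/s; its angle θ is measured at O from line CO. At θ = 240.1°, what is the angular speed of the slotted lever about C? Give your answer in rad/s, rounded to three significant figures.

0.226

ω = 3.19 rad/s
Crank pin A relative to C: A = (d + r cosθ, r sinθ); lever angle φ = atan2(r sinθ, d + r cosθ).
Differentiating tanφ: φ̇ = rω(d cosθ + r)/(d² + r² + 2dr cosθ).
d² + r² + 2dr cosθ = |CA|² = 0.0588282 m²;  d cosθ + r = -0.045584 m.
|ω_lever| = |0.0914·3.19·-0.045584| / 0.0588282 = 0.22593 rad/s.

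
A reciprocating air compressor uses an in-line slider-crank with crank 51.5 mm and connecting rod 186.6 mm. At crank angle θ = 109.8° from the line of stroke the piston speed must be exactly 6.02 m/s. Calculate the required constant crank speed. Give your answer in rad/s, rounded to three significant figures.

138

For an in-line slider-crank, |v_piston| = rω|sinθ|·[1 + r cosθ/√(L² − r² sin²θ)].
With r = 0.0515 m, L = 0.1866 m, θ = 109.8°: the bracketed kinematic factor |dx/dθ| = 0.043764 m.
ω = v/|dx/dθ| = 6.02/0.043764 = 137.55 rad/s.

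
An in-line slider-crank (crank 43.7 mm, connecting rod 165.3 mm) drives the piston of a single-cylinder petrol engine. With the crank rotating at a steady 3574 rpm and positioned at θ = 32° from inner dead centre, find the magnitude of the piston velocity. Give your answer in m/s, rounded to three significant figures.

10.6

ω = 2π·3574/60 = 374.3 rad/s
For an in-line slider-crank, x = r cosθ + √(L² − r² sin²θ), so v = −rω sinθ·[1 + r cosθ/√(L² − r² sin²θ)].
With r = 0.0437 m, L = 0.1653 m, θ = 32°: √(L² − r² sin²θ) = 0.16367 m.
v = −0.0437·374.3·0.52992·[1 + 0.0437·0.84805/0.16367] = -10.63 m/s.
|v| = 10.63 m/s.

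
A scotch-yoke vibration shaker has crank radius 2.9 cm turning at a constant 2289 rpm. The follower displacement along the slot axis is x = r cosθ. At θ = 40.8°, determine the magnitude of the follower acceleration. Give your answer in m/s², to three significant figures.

1260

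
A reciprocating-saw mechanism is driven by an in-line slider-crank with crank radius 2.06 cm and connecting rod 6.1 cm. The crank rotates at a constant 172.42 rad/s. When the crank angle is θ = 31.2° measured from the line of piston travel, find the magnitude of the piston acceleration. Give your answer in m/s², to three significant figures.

626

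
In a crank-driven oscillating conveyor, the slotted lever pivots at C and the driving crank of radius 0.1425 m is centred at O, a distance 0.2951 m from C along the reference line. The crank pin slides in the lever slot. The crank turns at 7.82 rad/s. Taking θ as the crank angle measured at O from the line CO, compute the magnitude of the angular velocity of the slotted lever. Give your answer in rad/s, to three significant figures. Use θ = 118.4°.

ω = 7.82 rad/s
Crank pin A relative to C: A = (d + r cosθ, r sinθ); lever angle φ = atan2(r sinθ, d + r cosθ).
Differentiating tanφ: φ̇ = rω(d cosθ + r)/(d² + r² + 2dr cosθ).
d² + r² + 2dr cosθ = |CA|² = 0.0673886 m²;  d cosθ + r = +0.0021433 m.
|ω_lever| = |0.1425·7.82·+0.0021433| / 0.0673886 = 0.035442 rad/s.

0.0354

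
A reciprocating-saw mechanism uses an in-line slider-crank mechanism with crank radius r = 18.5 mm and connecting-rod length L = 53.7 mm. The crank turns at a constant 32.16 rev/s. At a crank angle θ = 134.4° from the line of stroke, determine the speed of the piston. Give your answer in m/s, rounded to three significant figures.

2.01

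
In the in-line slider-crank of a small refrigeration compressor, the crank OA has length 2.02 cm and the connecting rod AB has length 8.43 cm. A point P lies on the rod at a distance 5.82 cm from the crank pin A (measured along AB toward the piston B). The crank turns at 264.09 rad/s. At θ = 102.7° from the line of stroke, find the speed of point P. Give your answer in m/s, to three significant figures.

5.02

ω = 264.1 rad/s.  Crank-pin speed |V_A| = rω = 5.3346 m/s, perpendicular to OA.
Rod angle: sinφ = −(r/L) sinθ ⇒ φ = -13.518°; ω_rod = −rω cosθ/√(L²−r²sin²θ) = +14.309 rad/s.
V_P = V_A + ω_rod × AP, with AP = 0.0582 m along the rod.
Components: V_Px = −rω sinθ − a·ω_rod·sinφ = -5.0094 m/s;  V_Py = rω cosθ + a·ω_rod·cosφ = -0.36311 m/s.
|V_P| = √(V_Px² + V_Py²) = 5.0226 m/s.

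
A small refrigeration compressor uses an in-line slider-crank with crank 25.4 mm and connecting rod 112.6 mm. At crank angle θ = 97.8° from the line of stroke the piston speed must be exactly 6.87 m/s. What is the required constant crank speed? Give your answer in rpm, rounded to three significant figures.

2690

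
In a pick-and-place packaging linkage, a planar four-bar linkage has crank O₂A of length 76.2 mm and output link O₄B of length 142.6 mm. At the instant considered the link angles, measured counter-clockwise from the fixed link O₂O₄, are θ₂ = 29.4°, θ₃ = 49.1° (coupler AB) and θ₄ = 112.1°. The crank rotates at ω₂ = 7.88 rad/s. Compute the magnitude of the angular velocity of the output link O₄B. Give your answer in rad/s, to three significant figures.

1.59

ω₂ = 7.88 rad/s
Differentiating the loop-closure r₂e^{iθ₂}+r₃e^{iθ₃}=r₁+r₄e^{iθ₄} gives r₂ω₂e^{iθ₂}+r₃ω₃e^{iθ₃}=r₄ω₄e^{iθ₄}.
Eliminating the other unknown: ω₄ = r₂ω₂ sin(θ₂−θ₃) / [r₄ sin(θ₄−θ₃)].
Numerator sine = -0.33710; denominator sine = +0.89101.
Result = 0.0762·7.88·(-0.33710) / (0.1426·(+0.89101)) = -1.5931 rad/s; magnitude 1.5931 rad/s.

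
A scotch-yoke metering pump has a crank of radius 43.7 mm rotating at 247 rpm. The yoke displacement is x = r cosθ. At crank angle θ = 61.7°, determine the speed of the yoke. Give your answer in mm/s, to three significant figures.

995

ω = 25.87 rad/s (from 247 rpm).
x = r cosθ ⇒ ẋ = −rω sinθ.
|v| = rω|sinθ| = 0.0437·25.87·|sin 61.7°| = 0.99523 m/s = 995.23 mm/s.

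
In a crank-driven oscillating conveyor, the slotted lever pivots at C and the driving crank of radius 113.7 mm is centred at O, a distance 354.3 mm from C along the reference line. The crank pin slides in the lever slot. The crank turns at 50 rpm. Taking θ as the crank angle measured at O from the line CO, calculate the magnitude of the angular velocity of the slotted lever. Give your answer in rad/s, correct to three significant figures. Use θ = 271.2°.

0.515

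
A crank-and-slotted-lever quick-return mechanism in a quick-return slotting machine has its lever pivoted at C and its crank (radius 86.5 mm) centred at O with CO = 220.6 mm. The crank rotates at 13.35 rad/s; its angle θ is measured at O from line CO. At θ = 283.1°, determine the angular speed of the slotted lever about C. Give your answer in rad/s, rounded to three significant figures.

2.43

ω = 13.35 rad/s
Crank pin A relative to C: A = (d + r cosθ, r sinθ); lever angle φ = atan2(r sinθ, d + r cosθ).
Differentiating tanφ: φ̇ = rω(d cosθ + r)/(d² + r² + 2dr cosθ).
d² + r² + 2dr cosθ = |CA|² = 0.0647965 m²;  d cosθ + r = +0.1365 m.
|ω_lever| = |0.0865·13.35·+0.1365| / 0.0647965 = 2.4326 rad/s.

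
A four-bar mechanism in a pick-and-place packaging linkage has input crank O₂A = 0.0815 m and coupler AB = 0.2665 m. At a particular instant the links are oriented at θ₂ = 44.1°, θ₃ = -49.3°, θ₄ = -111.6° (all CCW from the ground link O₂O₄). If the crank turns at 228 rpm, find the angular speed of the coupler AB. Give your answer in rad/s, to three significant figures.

3.39

ω₂ = 23.88 rad/s (from 228 rpm).
Differentiating the loop-closure r₂e^{iθ₂}+r₃e^{iθ₃}=r₁+r₄e^{iθ₄} gives r₂ω₂e^{iθ₂}+r₃ω₃e^{iθ₃}=r₄ω₄e^{iθ₄}.
Eliminating the other unknown: ω₃ = r₂ω₂ sin(θ₄−θ₂) / [r₃ sin(θ₃−θ₄)].
Numerator sine = -0.41151; denominator sine = +0.88539.
Result = 0.0815·23.88·(-0.41151) / (0.2665·(+0.88539)) = -3.3937 rad/s; magnitude 3.3937 rad/s.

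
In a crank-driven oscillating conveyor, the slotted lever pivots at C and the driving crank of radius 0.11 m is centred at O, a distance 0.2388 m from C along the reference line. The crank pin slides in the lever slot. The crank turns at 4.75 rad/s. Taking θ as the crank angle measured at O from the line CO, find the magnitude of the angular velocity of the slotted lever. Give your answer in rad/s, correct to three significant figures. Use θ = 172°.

ω = 4.75 rad/s
Crank pin A relative to C: A = (d + r cosθ, r sinθ); lever angle φ = atan2(r sinθ, d + r cosθ).
Differentiating tanφ: φ̇ = rω(d cosθ + r)/(d² + r² + 2dr cosθ).
d² + r² + 2dr cosθ = |CA|² = 0.0171007 m²;  d cosθ + r = -0.12648 m.
|ω_lever| = |0.11·4.75·-0.12648| / 0.0171007 = 3.8644 rad/s.

3.86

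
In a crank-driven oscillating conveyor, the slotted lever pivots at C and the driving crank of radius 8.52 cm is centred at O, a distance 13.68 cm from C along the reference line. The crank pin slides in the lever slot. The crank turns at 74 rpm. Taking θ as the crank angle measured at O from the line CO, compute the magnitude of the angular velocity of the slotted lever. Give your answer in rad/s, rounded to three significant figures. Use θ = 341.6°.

2.95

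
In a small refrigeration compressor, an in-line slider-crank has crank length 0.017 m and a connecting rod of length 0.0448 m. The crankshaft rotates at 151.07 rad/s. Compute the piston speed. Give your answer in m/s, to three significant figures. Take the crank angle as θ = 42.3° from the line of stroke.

ω = 151.1 rad/s
For an in-line slider-crank, x = r cosθ + √(L² − r² sin²θ), so v = −rω sinθ·[1 + r cosθ/√(L² − r² sin²θ)].
With r = 0.017 m, L = 0.0448 m, θ = 42.3°: √(L² − r² sin²θ) = 0.043314 m.
v = −0.017·151.1·0.67301·[1 + 0.017·0.73963/0.043314] = -2.2302 m/s.
|v| = 2.2302 m/s.

2.23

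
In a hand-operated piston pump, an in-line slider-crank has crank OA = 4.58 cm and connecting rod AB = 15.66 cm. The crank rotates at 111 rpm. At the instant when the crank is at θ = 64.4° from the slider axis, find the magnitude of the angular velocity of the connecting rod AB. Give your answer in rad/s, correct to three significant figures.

1.52

ω = 11.62 rad/s (converted from 111 rpm).
The rod makes angle φ with the slider axis where L sinφ = r sinθ; differentiating, L cosφ·φ̇ = r ω cosθ.
L cosφ = √(L² − r² sin²θ) = 0.15105 m.
|ω_rod| = r ω |cosθ| / √(L² − r² sin²θ) = 0.0458·11.62·0.43209/0.15105 = 1.5228 rad/s.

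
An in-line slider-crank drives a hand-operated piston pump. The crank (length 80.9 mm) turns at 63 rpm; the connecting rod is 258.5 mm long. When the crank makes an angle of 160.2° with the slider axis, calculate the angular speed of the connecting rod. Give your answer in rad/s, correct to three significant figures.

1.95

ω = 6.597 rad/s (converted from 63 rpm).
The rod makes angle φ with the slider axis where L sinφ = r sinθ; differentiating, L cosφ·φ̇ = r ω cosθ.
L cosφ = √(L² − r² sin²θ) = 0.25704 m.
|ω_rod| = r ω |cosθ| / √(L² − r² sin²θ) = 0.0809·6.597·0.94088/0.25704 = 1.9536 rad/s.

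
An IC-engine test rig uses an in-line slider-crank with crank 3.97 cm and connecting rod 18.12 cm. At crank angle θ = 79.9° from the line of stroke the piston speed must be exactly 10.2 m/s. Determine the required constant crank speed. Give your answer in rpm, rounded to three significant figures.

2400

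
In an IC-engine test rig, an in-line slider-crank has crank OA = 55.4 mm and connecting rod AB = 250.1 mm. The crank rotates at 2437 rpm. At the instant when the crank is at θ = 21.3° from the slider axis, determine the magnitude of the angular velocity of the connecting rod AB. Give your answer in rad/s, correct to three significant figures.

ω = 255.2 rad/s (converted from 2437 rpm).
The rod makes angle φ with the slider axis where L sinφ = r sinθ; differentiating, L cosφ·φ̇ = r ω cosθ.
L cosφ = √(L² − r² sin²θ) = 0.24929 m.
|ω_rod| = r ω |cosθ| / √(L² − r² sin²θ) = 0.0554·255.2·0.93169/0.24929 = 52.84 rad/s.

52.8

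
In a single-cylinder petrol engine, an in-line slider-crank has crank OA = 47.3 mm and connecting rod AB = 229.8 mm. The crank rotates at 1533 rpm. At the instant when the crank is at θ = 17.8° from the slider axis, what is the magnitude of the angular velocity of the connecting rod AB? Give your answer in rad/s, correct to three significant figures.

ω = 160.5 rad/s (converted from 1533 rpm).
The rod makes angle φ with the slider axis where L sinφ = r sinθ; differentiating, L cosφ·φ̇ = r ω cosθ.
L cosφ = √(L² − r² sin²θ) = 0.22934 m.
|ω_rod| = r ω |cosθ| / √(L² − r² sin²θ) = 0.0473·160.5·0.95213/0.22934 = 31.524 rad/s.

31.5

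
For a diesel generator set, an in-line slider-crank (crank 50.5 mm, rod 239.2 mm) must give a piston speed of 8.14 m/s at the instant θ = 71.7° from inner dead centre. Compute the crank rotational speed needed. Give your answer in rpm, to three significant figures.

1520

For an in-line slider-crank, |v_piston| = rω|sinθ|·[1 + r cosθ/√(L² − r² sin²θ)].
With r = 0.0505 m, L = 0.2392 m, θ = 71.7°: the bracketed kinematic factor |dx/dθ| = 0.05119 m.
ω = v/|dx/dθ| = 8.14/0.05119 = 159.01 rad/s.
N = 60ω/(2π) = 1518.5 rpm.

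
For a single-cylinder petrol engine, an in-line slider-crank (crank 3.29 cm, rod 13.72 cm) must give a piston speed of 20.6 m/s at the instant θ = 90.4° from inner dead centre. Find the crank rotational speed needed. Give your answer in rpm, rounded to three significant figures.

For an in-line slider-crank, |v_piston| = rω|sinθ|·[1 + r cosθ/√(L² − r² sin²θ)].
With r = 0.0329 m, L = 0.1372 m, θ = 90.4°: the bracketed kinematic factor |dx/dθ| = 0.032842 m.
ω = v/|dx/dθ| = 20.6/0.032842 = 627.24 rad/s.
N = 60ω/(2π) = 5989.7 rpm.

5990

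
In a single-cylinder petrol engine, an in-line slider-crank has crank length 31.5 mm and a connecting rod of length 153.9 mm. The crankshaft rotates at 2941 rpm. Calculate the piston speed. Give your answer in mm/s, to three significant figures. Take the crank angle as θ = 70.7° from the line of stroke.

9790

ω = 2π·2941/60 = 308 rad/s
For an in-line slider-crank, x = r cosθ + √(L² − r² sin²θ), so v = −rω sinθ·[1 + r cosθ/√(L² − r² sin²θ)].
With r = 0.0315 m, L = 0.1539 m, θ = 70.7°: √(L² − r² sin²θ) = 0.151 m.
v = −0.0315·308·0.94380·[1 + 0.0315·0.33051/0.151] = -9.7875 m/s.
|v| = 9.7875 m/s = 9787.5 mm/s.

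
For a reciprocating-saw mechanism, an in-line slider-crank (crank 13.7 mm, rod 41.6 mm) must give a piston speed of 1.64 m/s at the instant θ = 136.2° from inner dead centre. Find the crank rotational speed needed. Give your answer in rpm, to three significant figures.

2180

For an in-line slider-crank, |v_piston| = rω|sinθ|·[1 + r cosθ/√(L² − r² sin²θ)].
With r = 0.0137 m, L = 0.0416 m, θ = 136.2°: the bracketed kinematic factor |dx/dθ| = 0.0071675 m.
ω = v/|dx/dθ| = 1.64/0.0071675 = 228.81 rad/s.
N = 60ω/(2π) = 2185 rpm.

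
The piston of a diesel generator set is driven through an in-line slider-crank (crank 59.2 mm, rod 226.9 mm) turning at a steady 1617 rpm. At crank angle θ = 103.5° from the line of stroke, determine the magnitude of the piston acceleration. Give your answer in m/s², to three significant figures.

ω = 2π·1617/60 = 169.3 rad/s
x(θ) = r cosθ + √(L² − r² sin²θ); with ω constant, a = ω²·d²x/dθ².
d²x/dθ² = −r cosθ − r²(cos2θ)/√u − r⁴ sin²2θ/(4u^{3/2}),  u = L² − r² sin²θ = 0.04817 m².
Substituting r = 0.0592 m, L = 0.2269 m, θ = 103.5°: d²x/dθ² = +0.027988 m.
a = ω²·d²x/dθ² = (169.3)²·(+0.027988) = +802.5 m/s²;  |a| = 802.5 m/s².

803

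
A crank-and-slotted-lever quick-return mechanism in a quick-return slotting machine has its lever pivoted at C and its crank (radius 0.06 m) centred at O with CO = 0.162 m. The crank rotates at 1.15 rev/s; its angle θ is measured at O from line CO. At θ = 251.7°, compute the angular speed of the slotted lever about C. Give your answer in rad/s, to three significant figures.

ω = 7.226 rad/s (from 1.15 rev/s).
Crank pin A relative to C: A = (d + r cosθ, r sinθ); lever angle φ = atan2(r sinθ, d + r cosθ).
Differentiating tanφ: φ̇ = rω(d cosθ + r)/(d² + r² + 2dr cosθ).
d² + r² + 2dr cosθ = |CA|² = 0.02374 m²;  d cosθ + r = +0.0091332 m.
|ω_lever| = |0.06·7.226·+0.0091332| / 0.02374 = 0.16679 rad/s.

0.167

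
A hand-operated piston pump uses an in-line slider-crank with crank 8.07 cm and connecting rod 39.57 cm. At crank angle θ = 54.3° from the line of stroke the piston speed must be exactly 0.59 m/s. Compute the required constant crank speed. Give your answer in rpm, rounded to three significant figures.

For an in-line slider-crank, |v_piston| = rω|sinθ|·[1 + r cosθ/√(L² − r² sin²θ)].
With r = 0.0807 m, L = 0.3957 m, θ = 54.3°: the bracketed kinematic factor |dx/dθ| = 0.073444 m.
ω = v/|dx/dθ| = 0.59/0.073444 = 8.0334 rad/s.
N = 60ω/(2π) = 76.713 rpm.

76.7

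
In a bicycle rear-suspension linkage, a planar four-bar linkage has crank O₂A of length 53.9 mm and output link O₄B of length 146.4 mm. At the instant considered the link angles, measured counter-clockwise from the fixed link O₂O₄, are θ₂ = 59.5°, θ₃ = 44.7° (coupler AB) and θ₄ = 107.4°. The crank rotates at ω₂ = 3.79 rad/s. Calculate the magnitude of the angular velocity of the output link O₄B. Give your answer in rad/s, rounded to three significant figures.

ω₂ = 3.79 rad/s
Differentiating the loop-closure r₂e^{iθ₂}+r₃e^{iθ₃}=r₁+r₄e^{iθ₄} gives r₂ω₂e^{iθ₂}+r₃ω₃e^{iθ₃}=r₄ω₄e^{iθ₄}.
Eliminating the other unknown: ω₄ = r₂ω₂ sin(θ₂−θ₃) / [r₄ sin(θ₄−θ₃)].
Numerator sine = +0.25545; denominator sine = +0.88862.
Result = 0.0539·3.79·(+0.25545) / (0.1464·(+0.88862)) = +0.40112 rad/s; magnitude 0.40112 rad/s.

0.401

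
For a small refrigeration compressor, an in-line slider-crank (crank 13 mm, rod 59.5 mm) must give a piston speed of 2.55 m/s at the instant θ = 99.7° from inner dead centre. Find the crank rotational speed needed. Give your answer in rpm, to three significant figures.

For an in-line slider-crank, |v_piston| = rω|sinθ|·[1 + r cosθ/√(L² − r² sin²θ)].
With r = 0.013 m, L = 0.0595 m, θ = 99.7°: the bracketed kinematic factor |dx/dθ| = 0.012331 m.
ω = v/|dx/dθ| = 2.55/0.012331 = 206.79 rad/s.
N = 60ω/(2π) = 1974.7 rpm.

1970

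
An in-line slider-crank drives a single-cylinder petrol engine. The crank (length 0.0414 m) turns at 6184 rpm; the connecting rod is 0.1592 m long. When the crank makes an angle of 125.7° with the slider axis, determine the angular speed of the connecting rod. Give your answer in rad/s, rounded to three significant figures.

101

ω = 647.6 rad/s (converted from 6184 rpm).
The rod makes angle φ with the slider axis where L sinφ = r sinθ; differentiating, L cosφ·φ̇ = r ω cosθ.
L cosφ = √(L² − r² sin²θ) = 0.15561 m.
|ω_rod| = r ω |cosθ| / √(L² − r² sin²θ) = 0.0414·647.6·0.58354/0.15561 = 100.54 rad/s.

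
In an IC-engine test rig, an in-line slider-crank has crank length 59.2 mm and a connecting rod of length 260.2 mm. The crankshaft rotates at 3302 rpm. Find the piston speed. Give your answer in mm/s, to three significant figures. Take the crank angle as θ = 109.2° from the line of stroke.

17900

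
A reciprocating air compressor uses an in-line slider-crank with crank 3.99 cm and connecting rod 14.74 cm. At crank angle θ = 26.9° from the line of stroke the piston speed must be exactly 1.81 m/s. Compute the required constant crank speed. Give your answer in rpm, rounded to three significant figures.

770

For an in-line slider-crank, |v_piston| = rω|sinθ|·[1 + r cosθ/√(L² − r² sin²θ)].
With r = 0.0399 m, L = 0.1474 m, θ = 26.9°: the bracketed kinematic factor |dx/dθ| = 0.022443 m.
ω = v/|dx/dθ| = 1.81/0.022443 = 80.649 rad/s.
N = 60ω/(2π) = 770.14 rpm.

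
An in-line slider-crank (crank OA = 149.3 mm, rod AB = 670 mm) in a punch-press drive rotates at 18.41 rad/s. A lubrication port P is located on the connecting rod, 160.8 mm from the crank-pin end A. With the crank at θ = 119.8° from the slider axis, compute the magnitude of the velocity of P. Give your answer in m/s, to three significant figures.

2.54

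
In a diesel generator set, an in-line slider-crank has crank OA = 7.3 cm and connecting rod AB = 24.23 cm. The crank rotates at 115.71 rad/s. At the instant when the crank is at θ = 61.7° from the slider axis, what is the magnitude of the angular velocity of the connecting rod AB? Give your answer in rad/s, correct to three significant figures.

17.1

ω = 115.7 rad/s
The rod makes angle φ with the slider axis where L sinφ = r sinθ; differentiating, L cosφ·φ̇ = r ω cosθ.
L cosφ = √(L² − r² sin²θ) = 0.23362 m.
|ω_rod| = r ω |cosθ| / √(L² − r² sin²θ) = 0.073·115.7·0.47409/0.23362 = 17.141 rad/s.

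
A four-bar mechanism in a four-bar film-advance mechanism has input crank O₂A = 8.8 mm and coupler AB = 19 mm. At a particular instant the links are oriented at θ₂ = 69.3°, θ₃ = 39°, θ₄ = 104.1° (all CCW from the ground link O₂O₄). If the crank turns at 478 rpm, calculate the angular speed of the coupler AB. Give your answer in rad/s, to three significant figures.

ω₂ = 50.06 rad/s (from 478 rpm).
Differentiating the loop-closure r₂e^{iθ₂}+r₃e^{iθ₃}=r₁+r₄e^{iθ₄} gives r₂ω₂e^{iθ₂}+r₃ω₃e^{iθ₃}=r₄ω₄e^{iθ₄}.
Eliminating the other unknown: ω₃ = r₂ω₂ sin(θ₄−θ₂) / [r₃ sin(θ₃−θ₄)].
Numerator sine = +0.57071; denominator sine = -0.90704.
Result = 0.0088·50.06·(+0.57071) / (0.019·(-0.90704)) = -14.587 rad/s; magnitude 14.587 rad/s.

14.6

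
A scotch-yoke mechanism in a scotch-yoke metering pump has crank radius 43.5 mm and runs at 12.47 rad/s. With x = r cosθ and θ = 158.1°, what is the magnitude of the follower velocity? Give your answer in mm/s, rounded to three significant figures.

202

ω = 12.47 rad/s
x = r cosθ ⇒ ẋ = −rω sinθ.
|v| = rω|sinθ| = 0.0435·12.47·|sin 158.1°| = 0.20233 m/s = 202.33 mm/s.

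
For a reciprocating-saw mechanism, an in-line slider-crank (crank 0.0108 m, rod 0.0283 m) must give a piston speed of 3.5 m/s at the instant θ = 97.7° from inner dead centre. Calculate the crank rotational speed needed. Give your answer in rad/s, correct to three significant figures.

346

For an in-line slider-crank, |v_piston| = rω|sinθ|·[1 + r cosθ/√(L² − r² sin²θ)].
With r = 0.0108 m, L = 0.0283 m, θ = 97.7°: the bracketed kinematic factor |dx/dθ| = 0.010111 m.
ω = v/|dx/dθ| = 3.5/0.010111 = 346.14 rad/s.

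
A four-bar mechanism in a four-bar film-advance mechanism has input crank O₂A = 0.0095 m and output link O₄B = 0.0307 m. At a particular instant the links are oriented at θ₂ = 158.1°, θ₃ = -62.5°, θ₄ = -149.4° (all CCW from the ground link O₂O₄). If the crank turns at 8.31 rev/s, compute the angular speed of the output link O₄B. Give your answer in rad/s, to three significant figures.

ω₂ = 52.21 rad/s (from 8.31 rev/s).
Differentiating the loop-closure r₂e^{iθ₂}+r₃e^{iθ₃}=r₁+r₄e^{iθ₄} gives r₂ω₂e^{iθ₂}+r₃ω₃e^{iθ₃}=r₄ω₄e^{iθ₄}.
Eliminating the other unknown: ω₄ = r₂ω₂ sin(θ₂−θ₃) / [r₄ sin(θ₄−θ₃)].
Numerator sine = -0.65077; denominator sine = -0.99854.
Result = 0.0095·52.21·(-0.65077) / (0.0307·(-0.99854)) = +10.53 rad/s; magnitude 10.53 rad/s.

10.5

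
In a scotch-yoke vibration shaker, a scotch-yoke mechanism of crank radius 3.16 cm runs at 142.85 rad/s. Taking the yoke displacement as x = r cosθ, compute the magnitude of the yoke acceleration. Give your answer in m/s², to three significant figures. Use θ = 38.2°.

ω = 142.8 rad/s
x = r cosθ ⇒ ẍ = −rω² cosθ (ω constant).
|a| = rω²|cosθ| = 0.0316·(142.8)²·|cos 38.2°| = 506.75 m/s².

507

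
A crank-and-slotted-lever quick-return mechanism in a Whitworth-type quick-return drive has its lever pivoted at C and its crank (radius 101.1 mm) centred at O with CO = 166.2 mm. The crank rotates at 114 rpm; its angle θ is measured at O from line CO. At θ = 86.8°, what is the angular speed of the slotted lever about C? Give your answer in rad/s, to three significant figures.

3.35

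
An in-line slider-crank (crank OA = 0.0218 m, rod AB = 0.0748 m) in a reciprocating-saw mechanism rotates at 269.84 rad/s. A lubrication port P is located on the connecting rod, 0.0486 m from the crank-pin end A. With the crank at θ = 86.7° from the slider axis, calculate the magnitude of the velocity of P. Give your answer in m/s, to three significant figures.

ω = 269.8 rad/s.  Crank-pin speed |V_A| = rω = 5.8825 m/s, perpendicular to OA.
Rod angle: sinφ = −(r/L) sinθ ⇒ φ = -16.915°; ω_rod = −rω cosθ/√(L²−r²sin²θ) = -4.7317 rad/s.
V_P = V_A + ω_rod × AP, with AP = 0.0486 m along the rod.
Components: V_Px = −rω sinθ − a·ω_rod·sinφ = -5.9397 m/s;  V_Py = rω cosθ + a·ω_rod·cosφ = +0.11861 m/s.
|V_P| = √(V_Px² + V_Py²) = 5.9409 m/s.

5.94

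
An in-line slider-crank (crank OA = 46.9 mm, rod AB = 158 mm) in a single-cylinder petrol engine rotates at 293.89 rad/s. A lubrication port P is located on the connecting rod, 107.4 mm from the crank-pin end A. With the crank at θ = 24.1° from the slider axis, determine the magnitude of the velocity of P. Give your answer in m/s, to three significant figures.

7.79

ω = 293.9 rad/s.  Crank-pin speed |V_A| = rω = 13.783 m/s, perpendicular to OA.
Rod angle: sinφ = −(r/L) sinθ ⇒ φ = -6.962°; ω_rod = −rω cosθ/√(L²−r²sin²θ) = -80.224 rad/s.
V_P = V_A + ω_rod × AP, with AP = 0.1074 m along the rod.
Components: V_Px = −rω sinθ − a·ω_rod·sinφ = -6.6725 m/s;  V_Py = rω cosθ + a·ω_rod·cosφ = +4.0294 m/s.
|V_P| = √(V_Px² + V_Py²) = 7.7948 m/s.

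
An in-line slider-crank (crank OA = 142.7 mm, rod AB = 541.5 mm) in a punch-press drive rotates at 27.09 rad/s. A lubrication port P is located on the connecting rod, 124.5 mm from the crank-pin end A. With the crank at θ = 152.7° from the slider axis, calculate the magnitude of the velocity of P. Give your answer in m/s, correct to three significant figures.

ω = 27.09 rad/s.  Crank-pin speed |V_A| = rω = 3.8657 m/s, perpendicular to OA.
Rod angle: sinφ = −(r/L) sinθ ⇒ φ = -6.942°; ω_rod = −rω cosθ/√(L²−r²sin²θ) = +6.3906 rad/s.
V_P = V_A + ω_rod × AP, with AP = 0.1245 m along the rod.
Components: V_Px = −rω sinθ − a·ω_rod·sinφ = -1.6769 m/s;  V_Py = rω cosθ + a·ω_rod·cosφ = -2.6454 m/s.
|V_P| = √(V_Px² + V_Py²) = 3.1321 m/s.

3.13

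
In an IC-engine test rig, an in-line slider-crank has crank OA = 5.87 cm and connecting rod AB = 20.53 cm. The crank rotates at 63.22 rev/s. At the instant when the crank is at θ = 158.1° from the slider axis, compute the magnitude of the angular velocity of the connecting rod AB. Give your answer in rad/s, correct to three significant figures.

106

ω = 397.2 rad/s (converted from 63.22 rev/s).
The rod makes angle φ with the slider axis where L sinφ = r sinθ; differentiating, L cosφ·φ̇ = r ω cosθ.
L cosφ = √(L² − r² sin²θ) = 0.20413 m.
|ω_rod| = r ω |cosθ| / √(L² − r² sin²θ) = 0.0587·397.2·0.92784/0.20413 = 105.98 rad/s.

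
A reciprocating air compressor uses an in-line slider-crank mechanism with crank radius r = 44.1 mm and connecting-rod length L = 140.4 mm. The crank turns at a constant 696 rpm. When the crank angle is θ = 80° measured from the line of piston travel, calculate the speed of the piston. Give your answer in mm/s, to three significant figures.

3350

ω = 2π·696/60 = 72.88 rad/s
For an in-line slider-crank, x = r cosθ + √(L² − r² sin²θ), so v = −rω sinθ·[1 + r cosθ/√(L² − r² sin²θ)].
With r = 0.0441 m, L = 0.1404 m, θ = 80°: √(L² − r² sin²θ) = 0.13351 m.
v = −0.0441·72.88·0.98481·[1 + 0.0441·0.17365/0.13351] = -3.347 m/s.
|v| = 3.347 m/s = 3347 mm/s.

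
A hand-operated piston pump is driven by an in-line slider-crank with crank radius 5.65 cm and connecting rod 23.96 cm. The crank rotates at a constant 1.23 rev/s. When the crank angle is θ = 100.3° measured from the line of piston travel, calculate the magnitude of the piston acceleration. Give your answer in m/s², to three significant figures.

1.37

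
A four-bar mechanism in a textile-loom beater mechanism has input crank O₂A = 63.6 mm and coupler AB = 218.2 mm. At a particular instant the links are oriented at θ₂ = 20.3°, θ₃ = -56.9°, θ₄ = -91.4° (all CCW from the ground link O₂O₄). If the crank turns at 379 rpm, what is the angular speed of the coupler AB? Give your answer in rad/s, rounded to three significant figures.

19.0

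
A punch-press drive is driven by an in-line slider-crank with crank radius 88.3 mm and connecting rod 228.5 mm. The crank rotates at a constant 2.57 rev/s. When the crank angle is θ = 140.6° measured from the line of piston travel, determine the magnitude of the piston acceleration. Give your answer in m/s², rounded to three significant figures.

15.7

ω = 2π·2.57 = 16.15 rad/s
x(θ) = r cosθ + √(L² − r² sin²θ); with ω constant, a = ω²·d²x/dθ².
d²x/dθ² = −r cosθ − r²(cos2θ)/√u − r⁴ sin²2θ/(4u^{3/2}),  u = L² − r² sin²θ = 0.049071 m².
Substituting r = 0.0883 m, L = 0.2285 m, θ = 140.6°: d²x/dθ² = +0.06005 m.
a = ω²·d²x/dθ² = (16.15)²·(+0.06005) = +15.658 m/s²;  |a| = 15.658 m/s².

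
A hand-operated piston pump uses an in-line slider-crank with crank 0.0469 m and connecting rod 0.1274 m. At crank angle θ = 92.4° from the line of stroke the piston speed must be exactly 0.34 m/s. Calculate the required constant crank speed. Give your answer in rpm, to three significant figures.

70.5

For an in-line slider-crank, |v_piston| = rω|sinθ|·[1 + r cosθ/√(L² − r² sin²θ)].
With r = 0.0469 m, L = 0.1274 m, θ = 92.4°: the bracketed kinematic factor |dx/dθ| = 0.046082 m.
ω = v/|dx/dθ| = 0.34/0.046082 = 7.3781 rad/s.
N = 60ω/(2π) = 70.456 rpm.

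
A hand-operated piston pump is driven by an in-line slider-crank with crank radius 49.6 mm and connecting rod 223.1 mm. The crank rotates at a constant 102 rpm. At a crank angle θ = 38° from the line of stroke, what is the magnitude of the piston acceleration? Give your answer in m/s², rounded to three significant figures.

ω = 2π·102/60 = 10.68 rad/s
x(θ) = r cosθ + √(L² − r² sin²θ); with ω constant, a = ω²·d²x/dθ².
d²x/dθ² = −r cosθ − r²(cos2θ)/√u − r⁴ sin²2θ/(4u^{3/2}),  u = L² − r² sin²θ = 0.0488411 m².
Substituting r = 0.0496 m, L = 0.2231 m, θ = 38°: d²x/dθ² = -0.04191 m.
a = ω²·d²x/dθ² = (10.68)²·(-0.04191) = -4.7817 m/s²;  |a| = 4.7817 m/s².

4.78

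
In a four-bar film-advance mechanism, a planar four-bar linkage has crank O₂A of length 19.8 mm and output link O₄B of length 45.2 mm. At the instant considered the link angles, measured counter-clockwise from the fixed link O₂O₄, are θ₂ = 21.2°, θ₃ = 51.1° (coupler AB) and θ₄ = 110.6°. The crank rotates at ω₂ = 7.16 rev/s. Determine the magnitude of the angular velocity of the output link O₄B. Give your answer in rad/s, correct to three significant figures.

11.4

ω₂ = 44.99 rad/s (from 7.16 rev/s).
Differentiating the loop-closure r₂e^{iθ₂}+r₃e^{iθ₃}=r₁+r₄e^{iθ₄} gives r₂ω₂e^{iθ₂}+r₃ω₃e^{iθ₃}=r₄ω₄e^{iθ₄}.
Eliminating the other unknown: ω₄ = r₂ω₂ sin(θ₂−θ₃) / [r₄ sin(θ₄−θ₃)].
Numerator sine = -0.49849; denominator sine = +0.86163.
Result = 0.0198·44.99·(-0.49849) / (0.0452·(+0.86163)) = -11.401 rad/s; magnitude 11.401 rad/s.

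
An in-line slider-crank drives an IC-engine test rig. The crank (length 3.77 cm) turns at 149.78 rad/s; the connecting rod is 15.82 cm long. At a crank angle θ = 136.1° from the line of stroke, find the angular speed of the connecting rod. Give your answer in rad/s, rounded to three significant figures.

26.1

ω = 149.8 rad/s
The rod makes angle φ with the slider axis where L sinφ = r sinθ; differentiating, L cosφ·φ̇ = r ω cosθ.
L cosφ = √(L² − r² sin²θ) = 0.15603 m.
|ω_rod| = r ω |cosθ| / √(L² − r² sin²θ) = 0.0377·149.8·0.72055/0.15603 = 26.077 rad/s.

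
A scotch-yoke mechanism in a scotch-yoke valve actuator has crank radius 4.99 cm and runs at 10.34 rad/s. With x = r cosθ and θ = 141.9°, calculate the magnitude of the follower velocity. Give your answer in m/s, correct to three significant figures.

0.318

ω = 10.34 rad/s
x = r cosθ ⇒ ẋ = −rω sinθ.
|v| = rω|sinθ| = 0.0499·10.34·|sin 141.9°| = 0.31837 m/s.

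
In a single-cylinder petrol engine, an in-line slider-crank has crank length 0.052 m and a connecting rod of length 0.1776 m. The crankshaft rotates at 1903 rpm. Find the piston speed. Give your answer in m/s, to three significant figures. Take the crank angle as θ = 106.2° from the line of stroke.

9.10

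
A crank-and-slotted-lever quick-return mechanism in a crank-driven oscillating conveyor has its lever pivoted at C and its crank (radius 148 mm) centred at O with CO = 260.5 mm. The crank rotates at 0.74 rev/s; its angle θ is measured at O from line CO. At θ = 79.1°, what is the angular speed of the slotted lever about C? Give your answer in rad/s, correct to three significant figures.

1.30

ω = 4.65 rad/s (from 0.74 rev/s).
Crank pin A relative to C: A = (d + r cosθ, r sinθ); lever angle φ = atan2(r sinθ, d + r cosθ).
Differentiating tanφ: φ̇ = rω(d cosθ + r)/(d² + r² + 2dr cosθ).
d² + r² + 2dr cosθ = |CA|² = 0.104345 m²;  d cosθ + r = +0.19726 m.
|ω_lever| = |0.148·4.65·+0.19726| / 0.104345 = 1.3009 rad/s.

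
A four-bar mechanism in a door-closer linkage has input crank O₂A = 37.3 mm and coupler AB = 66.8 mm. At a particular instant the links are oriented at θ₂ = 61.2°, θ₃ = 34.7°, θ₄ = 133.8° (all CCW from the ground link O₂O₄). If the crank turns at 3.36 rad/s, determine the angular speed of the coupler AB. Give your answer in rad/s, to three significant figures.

ω₂ = 3.36 rad/s
Differentiating the loop-closure r₂e^{iθ₂}+r₃e^{iθ₃}=r₁+r₄e^{iθ₄} gives r₂ω₂e^{iθ₂}+r₃ω₃e^{iθ₃}=r₄ω₄e^{iθ₄}.
Eliminating the other unknown: ω₃ = r₂ω₂ sin(θ₄−θ₂) / [r₃ sin(θ₃−θ₄)].
Numerator sine = +0.95424; denominator sine = -0.98741.
Result = 0.0373·3.36·(+0.95424) / (0.0668·(-0.98741)) = -1.8131 rad/s; magnitude 1.8131 rad/s.

1.81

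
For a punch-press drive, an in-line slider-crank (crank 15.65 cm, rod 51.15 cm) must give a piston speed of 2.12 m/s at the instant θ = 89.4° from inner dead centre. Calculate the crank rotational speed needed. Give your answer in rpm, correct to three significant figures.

For an in-line slider-crank, |v_piston| = rω|sinθ|·[1 + r cosθ/√(L² − r² sin²θ)].
With r = 0.1565 m, L = 0.5115 m, θ = 89.4°: the bracketed kinematic factor |dx/dθ| = 0.15702 m.
ω = v/|dx/dθ| = 2.12/0.15702 = 13.502 rad/s.
N = 60ω/(2π) = 128.93 rpm.

129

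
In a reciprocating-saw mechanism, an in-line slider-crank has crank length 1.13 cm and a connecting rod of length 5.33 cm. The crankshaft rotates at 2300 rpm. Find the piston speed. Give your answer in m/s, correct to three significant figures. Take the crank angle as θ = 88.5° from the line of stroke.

ω = 2π·2300/60 = 240.9 rad/s
For an in-line slider-crank, x = r cosθ + √(L² − r² sin²θ), so v = −rω sinθ·[1 + r cosθ/√(L² − r² sin²θ)].
With r = 0.0113 m, L = 0.0533 m, θ = 88.5°: √(L² − r² sin²θ) = 0.052089 m.
v = −0.0113·240.9·0.99966·[1 + 0.0113·0.02618/0.052089] = -2.7362 m/s.
|v| = 2.7362 m/s.

2.74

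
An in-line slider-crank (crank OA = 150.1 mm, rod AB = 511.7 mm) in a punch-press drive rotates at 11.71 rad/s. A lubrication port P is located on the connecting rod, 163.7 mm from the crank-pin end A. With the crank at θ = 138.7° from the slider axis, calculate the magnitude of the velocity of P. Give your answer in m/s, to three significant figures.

1.40

ω = 11.71 rad/s.  Crank-pin speed |V_A| = rω = 1.7577 m/s, perpendicular to OA.
Rod angle: sinφ = −(r/L) sinθ ⇒ φ = -11.163°; ω_rod = −rω cosθ/√(L²−r²sin²θ) = +2.6303 rad/s.
V_P = V_A + ω_rod × AP, with AP = 0.1637 m along the rod.
Components: V_Px = −rω sinθ − a·ω_rod·sinφ = -1.0767 m/s;  V_Py = rω cosθ + a·ω_rod·cosφ = -0.89804 m/s.
|V_P| = √(V_Px² + V_Py²) = 1.4021 m/s.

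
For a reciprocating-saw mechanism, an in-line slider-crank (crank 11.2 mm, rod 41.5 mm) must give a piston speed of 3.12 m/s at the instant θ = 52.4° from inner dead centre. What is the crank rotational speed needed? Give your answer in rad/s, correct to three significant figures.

301

For an in-line slider-crank, |v_piston| = rω|sinθ|·[1 + r cosθ/√(L² − r² sin²θ)].
With r = 0.0112 m, L = 0.0415 m, θ = 52.4°: the bracketed kinematic factor |dx/dθ| = 0.010369 m.
ω = v/|dx/dθ| = 3.12/0.010369 = 300.88 rad/s.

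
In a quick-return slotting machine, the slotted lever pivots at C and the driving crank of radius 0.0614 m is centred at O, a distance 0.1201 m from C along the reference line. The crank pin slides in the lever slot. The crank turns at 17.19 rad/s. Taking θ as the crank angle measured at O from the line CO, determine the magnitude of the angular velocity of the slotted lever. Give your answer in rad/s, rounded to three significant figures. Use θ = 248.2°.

ω = 17.19 rad/s
Crank pin A relative to C: A = (d + r cosθ, r sinθ); lever angle φ = atan2(r sinθ, d + r cosθ).
Differentiating tanφ: φ̇ = rω(d cosθ + r)/(d² + r² + 2dr cosθ).
d² + r² + 2dr cosθ = |CA|² = 0.0127169 m²;  d cosθ + r = +0.016799 m.
|ω_lever| = |0.0614·17.19·+0.016799| / 0.0127169 = 1.3942 rad/s.

1.39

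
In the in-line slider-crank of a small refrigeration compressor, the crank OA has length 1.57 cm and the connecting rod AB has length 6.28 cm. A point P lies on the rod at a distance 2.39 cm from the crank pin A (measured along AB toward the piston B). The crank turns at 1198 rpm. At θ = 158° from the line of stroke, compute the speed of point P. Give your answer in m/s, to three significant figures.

1.32

ω = 125.5 rad/s.  Crank-pin speed |V_A| = rω = 1.9696 m/s, perpendicular to OA.
Rod angle: sinφ = −(r/L) sinθ ⇒ φ = -5.374°; ω_rod = −rω cosθ/√(L²−r²sin²θ) = +29.208 rad/s.
V_P = V_A + ω_rod × AP, with AP = 0.0239 m along the rod.
Components: V_Px = −rω sinθ − a·ω_rod·sinφ = -0.67246 m/s;  V_Py = rω cosθ + a·ω_rod·cosφ = -1.1312 m/s.
|V_P| = √(V_Px² + V_Py²) = 1.316 m/s.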